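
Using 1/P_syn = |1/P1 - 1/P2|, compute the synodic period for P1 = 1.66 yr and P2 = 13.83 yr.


1/P_syn = |1/P1 - 1/P2| = |1/1.66 - 1/13.83| => P_syn = 1.8864

1.8864 years


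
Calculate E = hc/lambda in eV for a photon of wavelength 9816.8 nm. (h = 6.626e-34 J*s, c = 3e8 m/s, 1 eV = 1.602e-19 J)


E = hc/lambda = 6.626e-34 * 3e8 / 9.817e-06 = 2.025e-20 J = 0.1264 eV

0.1264 eV


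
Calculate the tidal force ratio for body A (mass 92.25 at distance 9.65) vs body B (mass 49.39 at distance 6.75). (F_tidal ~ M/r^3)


Ratio = (M1/r1^3) / (M2/r2^3) = (92.25/9.65^3) / (49.39/6.75^3) = 0.6392

0.6392


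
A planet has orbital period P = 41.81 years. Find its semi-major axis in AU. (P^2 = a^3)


a = P^(2/3) = 41.81^(2/3) = 12.0463

12.0463 AU


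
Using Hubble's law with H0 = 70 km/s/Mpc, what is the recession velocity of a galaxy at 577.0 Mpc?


v = H0 * d = 70 * 577.0 = 40390.0

40390.0 km/s


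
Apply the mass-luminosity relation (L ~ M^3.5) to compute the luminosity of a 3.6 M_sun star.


L/L_sun = (M/M_sun)^3.5 = 3.6^3.5 = 88.5235

88.5235 L_sun


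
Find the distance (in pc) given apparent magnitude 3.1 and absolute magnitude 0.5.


d = 10^((m - M + 5)/5) = 10^((3.1 - 0.5 + 5)/5) = 33.1131

33.1131 pc


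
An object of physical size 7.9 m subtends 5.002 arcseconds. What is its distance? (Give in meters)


D = size / theta_rad, theta_rad = 5.002 * pi/(180*3600) = 2.425e-05, D = 325768.0866

325768.0866 m


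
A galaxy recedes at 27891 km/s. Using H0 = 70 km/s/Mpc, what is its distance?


d = v / H0 = 27891 / 70 = 398.4429

398.4429 Mpc


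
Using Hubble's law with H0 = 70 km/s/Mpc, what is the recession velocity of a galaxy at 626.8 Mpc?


v = H0 * d = 70 * 626.8 = 43876.0

43876.0 km/s


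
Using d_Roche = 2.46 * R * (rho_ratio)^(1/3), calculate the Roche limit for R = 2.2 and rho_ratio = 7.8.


d_Roche = 2.46 * 2.2 * 7.8^(1/3) = 10.733

10.733


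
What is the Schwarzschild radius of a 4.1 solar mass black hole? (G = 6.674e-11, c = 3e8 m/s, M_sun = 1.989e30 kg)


M = 4.1 * 1.989e30 kg = 8.1549e+30 kg. rs = 2GM/c^2 = 2 * 6.674e-11 * 8.1549e+30 / (3e8)^2 = 12094.6228

12094.6228 m


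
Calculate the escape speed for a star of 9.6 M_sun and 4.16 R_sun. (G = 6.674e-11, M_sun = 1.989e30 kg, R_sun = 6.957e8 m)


M = 9.6 * 1.989e30 kg = 1.90944e+31 kg; R = 4.16 * 6.957e8 m = 2.894112e+09 m. v_esc = sqrt(2GM/R) = sqrt(2 * 6.674e-11 * 1.90944e+31 / 2.894112e+09) = 938433.3646

938433.3646 m/s


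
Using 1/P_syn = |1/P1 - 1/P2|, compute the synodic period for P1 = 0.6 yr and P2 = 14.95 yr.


1/P_syn = |1/P1 - 1/P2| = |1/0.6 - 1/14.95| => P_syn = 0.6251

0.6251 years


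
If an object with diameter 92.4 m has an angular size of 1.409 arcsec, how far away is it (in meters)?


D = size / theta_rad, theta_rad = 1.409 * pi/(180*3600) = 6.831e-06, D = 1.353e+07

1.353e+07 m


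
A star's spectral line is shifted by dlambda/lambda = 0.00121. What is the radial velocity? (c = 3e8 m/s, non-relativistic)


v = (dlambda/lambda) * c = 0.00121 * 3e8 = 363000.0

363000.0 m/s


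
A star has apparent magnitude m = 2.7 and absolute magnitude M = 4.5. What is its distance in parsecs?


d = 10^((m - M + 5)/5) = 10^((2.7 - 4.5 + 5)/5) = 4.3652

4.3652 pc


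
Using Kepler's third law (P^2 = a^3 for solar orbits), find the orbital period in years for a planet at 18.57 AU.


P = a^(3/2) = 18.57^1.5 = 80.0236

80.0236 years


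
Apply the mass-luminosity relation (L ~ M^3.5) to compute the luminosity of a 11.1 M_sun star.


L/L_sun = (M/M_sun)^3.5 = 11.1^3.5 = 4556.49

4556.49 L_sun


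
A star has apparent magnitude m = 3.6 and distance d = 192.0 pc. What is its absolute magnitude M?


M = m - 5*log10(d) + 5 = 3.6 - 5*log10(192.0) + 5 = -2.8165

-2.8165


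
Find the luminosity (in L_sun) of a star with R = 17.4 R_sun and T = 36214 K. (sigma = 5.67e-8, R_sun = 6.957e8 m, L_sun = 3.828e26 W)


R = 17.4 * 6.957e8 m = 1.210518e+10 m. L = 4*pi*R^2*sigma*T^4 = 4*pi*(1.210518e+10)^2 * 5.67e-8 * 36214^4 = 1.795731559e+32 W. L/L_sun = 1.795731559e+32 / 3.828e26 = 469104.378

469104.378 L_sun


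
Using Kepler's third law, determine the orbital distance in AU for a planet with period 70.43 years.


a = P^(2/3) = 70.43^(2/3) = 17.0545

17.0545 AU


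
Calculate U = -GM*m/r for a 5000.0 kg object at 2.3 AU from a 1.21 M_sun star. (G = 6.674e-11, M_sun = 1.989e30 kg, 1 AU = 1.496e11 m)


M = 1.21 * 1.989e30 kg = 2.40669e+30 kg; r = 2.3 AU * 1.496e11 m/AU = 3.4408e+11 m. U = -GM*m/r = -(6.674e-11 * 2.40669e+30 * 5000.0) / 3.4408e+11 = -2.334e+12

-2.334e+12 J


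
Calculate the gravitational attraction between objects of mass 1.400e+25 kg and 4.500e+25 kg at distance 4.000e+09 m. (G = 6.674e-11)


F = G*m1*m2/r^2 = 6.674e-11 * 1.400e+25 * 4.500e+25 / (4.000e+09)^2 = 6.674e-11 * 6.300e+50 / 1.600e+19 = 2.628e+21

2.628e+21 N


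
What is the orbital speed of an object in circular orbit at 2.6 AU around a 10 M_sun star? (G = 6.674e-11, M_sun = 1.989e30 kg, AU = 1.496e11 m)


v = sqrt(GM/r) = sqrt(6.674e-11 * 1.989e+31 / 3.890e+11) = 58419.5251

58419.5251 m/s


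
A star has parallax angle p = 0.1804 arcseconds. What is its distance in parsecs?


d = 1/p = 1/0.1804 = 5.5432

5.5432 pc


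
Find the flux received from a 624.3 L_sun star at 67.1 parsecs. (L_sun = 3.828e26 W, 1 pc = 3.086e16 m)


F = L / (4*pi*d^2) = 2.390e+29 / (4*pi*(2.071e+18)^2) = 4.435e-09

4.435e-09 W/m^2


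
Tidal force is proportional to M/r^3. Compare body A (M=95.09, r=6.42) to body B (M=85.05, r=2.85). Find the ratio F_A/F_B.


Ratio = (M1/r1^3) / (M2/r2^3) = (95.09/6.42^3) / (85.05/2.85^3) = 0.0978

0.0978


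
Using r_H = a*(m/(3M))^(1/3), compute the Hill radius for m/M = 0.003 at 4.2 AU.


r_H = a * (m/3M)^(1/3) = 4.2 * (0.003/3)^(1/3) = 0.42

0.42 AU


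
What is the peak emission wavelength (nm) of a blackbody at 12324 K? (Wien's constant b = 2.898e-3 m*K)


lam_max = b / T = 2.898e-3 / 12324 = 2.352e-07 m = 235.1509 nm

235.1509 nm


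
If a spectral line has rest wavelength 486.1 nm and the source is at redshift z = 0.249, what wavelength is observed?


lam_obs = lam_emit * (1 + z) = 486.1 * (1 + 0.249) = 607.1389

607.1389 nm


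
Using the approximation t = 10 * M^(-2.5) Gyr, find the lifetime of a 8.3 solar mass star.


t = 10 * M^(-2.5) = 10 * 8.3^(-2.5) = 0.0504

0.0504 Gyr


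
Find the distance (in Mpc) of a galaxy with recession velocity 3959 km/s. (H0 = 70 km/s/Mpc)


d = v / H0 = 3959 / 70 = 56.5571

56.5571 Mpc


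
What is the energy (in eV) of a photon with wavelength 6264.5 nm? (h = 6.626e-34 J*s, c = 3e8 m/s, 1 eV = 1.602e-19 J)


E = hc/lambda = 6.626e-34 * 3e8 / 6.265e-06 = 3.173e-20 J = 0.1981 eV

0.1981 eV


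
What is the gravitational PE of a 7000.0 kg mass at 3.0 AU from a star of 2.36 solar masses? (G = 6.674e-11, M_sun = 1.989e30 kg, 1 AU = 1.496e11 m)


M = 2.36 * 1.989e30 kg = 4.69404e+30 kg; r = 3.0 AU * 1.496e11 m/AU = 4.488e+11 m. U = -GM*m/r = -(6.674e-11 * 4.69404e+30 * 7000.0) / 4.488e+11 = -4.886e+12

-4.886e+12 J


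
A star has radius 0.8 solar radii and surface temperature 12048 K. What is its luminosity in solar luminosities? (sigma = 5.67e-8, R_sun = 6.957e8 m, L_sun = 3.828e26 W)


R = 0.8 * 6.957e8 m = 5.5656e+08 m. L = 4*pi*R^2*sigma*T^4 = 4*pi*(5.5656e+08)^2 * 5.67e-8 * 12048^4 = 4.650254686e+27 W. L/L_sun = 4.650254686e+27 / 3.828e26 = 12.148

12.148 L_sun


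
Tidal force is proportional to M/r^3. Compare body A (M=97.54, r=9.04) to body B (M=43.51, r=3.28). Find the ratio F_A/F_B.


Ratio = (M1/r1^3) / (M2/r2^3) = (97.54/9.04^3) / (43.51/3.28^3) = 0.1071

0.1071


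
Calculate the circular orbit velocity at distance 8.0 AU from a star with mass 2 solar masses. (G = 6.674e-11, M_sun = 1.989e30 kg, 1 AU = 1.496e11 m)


v = sqrt(GM/r) = sqrt(6.674e-11 * 3.978e+30 / 1.197e+12) = 14894.1149

14894.1149 m/s


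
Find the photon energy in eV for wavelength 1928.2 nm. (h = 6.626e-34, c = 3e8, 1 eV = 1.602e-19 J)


E = hc/lambda = 6.626e-34 * 3e8 / 1.928e-06 = 1.031e-19 J = 0.6435 eV

0.6435 eV


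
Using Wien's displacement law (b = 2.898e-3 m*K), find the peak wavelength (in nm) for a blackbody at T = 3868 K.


lam_max = b / T = 2.898e-3 / 3868 = 7.492e-07 m = 749.2244 nm

749.2244 nm


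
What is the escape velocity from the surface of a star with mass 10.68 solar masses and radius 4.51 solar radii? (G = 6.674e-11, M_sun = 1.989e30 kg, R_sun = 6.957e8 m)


M = 10.68 * 1.989e30 kg = 2.124252e+31 kg; R = 4.51 * 6.957e8 m = 3.137607e+09 m. v_esc = sqrt(2GM/R) = sqrt(2 * 6.674e-11 * 2.124252e+31 / 3.137607e+09) = 950630.7193

950630.7193 m/s


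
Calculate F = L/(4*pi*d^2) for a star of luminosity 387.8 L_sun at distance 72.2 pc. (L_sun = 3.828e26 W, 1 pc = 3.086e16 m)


F = L / (4*pi*d^2) = 1.484e+29 / (4*pi*(2.228e+18)^2) = 2.380e-09

2.380e-09 W/m^2


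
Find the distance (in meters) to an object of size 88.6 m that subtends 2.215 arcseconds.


D = size / theta_rad, theta_rad = 2.215 * pi/(180*3600) = 1.074e-05, D = 8.251e+06

8.251e+06 m


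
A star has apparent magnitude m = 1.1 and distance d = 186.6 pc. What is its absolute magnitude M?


M = m - 5*log10(d) + 5 = 1.1 - 5*log10(186.6) + 5 = -5.2546

-5.2546


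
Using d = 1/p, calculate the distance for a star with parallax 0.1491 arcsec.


d = 1/p = 1/0.1491 = 6.7069

6.7069 pc


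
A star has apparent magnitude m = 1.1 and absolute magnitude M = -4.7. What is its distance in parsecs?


d = 10^((m - M + 5)/5) = 10^((1.1 - -4.7 + 5)/5) = 144.544

144.544 pc


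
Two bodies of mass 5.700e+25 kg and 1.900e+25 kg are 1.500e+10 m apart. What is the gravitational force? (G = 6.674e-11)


F = G*m1*m2/r^2 = 6.674e-11 * 5.700e+25 * 1.900e+25 / (1.500e+10)^2 = 6.674e-11 * 1.083e+51 / 2.250e+20 = 3.212e+20

3.212e+20 N


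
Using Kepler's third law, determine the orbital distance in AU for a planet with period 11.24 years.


a = P^(2/3) = 11.24^(2/3) = 5.0178

5.0178 AU


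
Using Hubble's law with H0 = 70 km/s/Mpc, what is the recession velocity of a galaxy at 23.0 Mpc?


v = H0 * d = 70 * 23.0 = 1610.0

1610.0 km/s


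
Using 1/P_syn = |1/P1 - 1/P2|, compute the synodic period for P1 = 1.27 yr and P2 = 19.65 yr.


1/P_syn = |1/P1 - 1/P2| = |1/1.27 - 1/19.65| => P_syn = 1.3578

1.3578 years


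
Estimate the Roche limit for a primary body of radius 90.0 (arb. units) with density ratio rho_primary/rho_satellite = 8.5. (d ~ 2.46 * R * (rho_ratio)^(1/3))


d_Roche = 2.46 * 90.0 * 8.5^(1/3) = 451.8392

451.8392


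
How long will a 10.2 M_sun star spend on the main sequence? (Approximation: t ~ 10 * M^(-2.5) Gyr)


t = 10 * M^(-2.5) = 10 * 10.2^(-2.5) = 0.0301

0.0301 Gyr


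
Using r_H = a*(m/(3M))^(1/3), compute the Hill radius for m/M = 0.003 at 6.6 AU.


r_H = a * (m/3M)^(1/3) = 6.6 * (0.003/3)^(1/3) = 0.66

0.66 AU


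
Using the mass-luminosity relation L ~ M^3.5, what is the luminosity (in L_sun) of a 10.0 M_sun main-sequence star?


L/L_sun = (M/M_sun)^3.5 = 10.0^3.5 = 3162.2777

3162.2777 L_sun


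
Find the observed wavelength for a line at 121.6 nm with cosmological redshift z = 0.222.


lam_obs = lam_emit * (1 + z) = 121.6 * (1 + 0.222) = 148.5952

148.5952 nm


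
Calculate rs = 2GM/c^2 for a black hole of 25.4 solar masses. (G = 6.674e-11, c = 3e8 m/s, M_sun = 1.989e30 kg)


M = 25.4 * 1.989e30 kg = 5.05206e+31 kg. rs = 2GM/c^2 = 2 * 6.674e-11 * 5.05206e+31 / (3e8)^2 = 74927.6632

74927.6632 m


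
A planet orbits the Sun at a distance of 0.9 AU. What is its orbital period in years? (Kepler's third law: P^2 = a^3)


P = a^(3/2) = 0.9^1.5 = 0.8538

0.8538 years


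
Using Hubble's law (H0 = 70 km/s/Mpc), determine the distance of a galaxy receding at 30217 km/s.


d = v / H0 = 30217 / 70 = 431.6714

431.6714 Mpc


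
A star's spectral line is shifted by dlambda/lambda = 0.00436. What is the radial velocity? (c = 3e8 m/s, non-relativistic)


v = (dlambda/lambda) * c = 0.00436 * 3e8 = 1.308e+06

1.308e+06 m/s


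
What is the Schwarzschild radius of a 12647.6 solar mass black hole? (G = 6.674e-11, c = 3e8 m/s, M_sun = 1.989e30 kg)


M = 12647.6 * 1.989e30 kg = 2.51560764e+34 kg. rs = 2GM/c^2 = 2 * 6.674e-11 * 2.51560764e+34 / (3e8)^2 = 3.731e+07

3.731e+07 m


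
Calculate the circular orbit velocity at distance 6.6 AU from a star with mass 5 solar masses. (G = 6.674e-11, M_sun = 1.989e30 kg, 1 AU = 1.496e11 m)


v = sqrt(GM/r) = sqrt(6.674e-11 * 9.945e+30 / 9.874e+11) = 25927.3261

25927.3261 m/s


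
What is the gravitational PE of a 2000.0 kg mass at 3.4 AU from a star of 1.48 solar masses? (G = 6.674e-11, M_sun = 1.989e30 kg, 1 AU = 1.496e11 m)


M = 1.48 * 1.989e30 kg = 2.94372e+30 kg; r = 3.4 AU * 1.496e11 m/AU = 5.0864e+11 m. U = -GM*m/r = -(6.674e-11 * 2.94372e+30 * 2000.0) / 5.0864e+11 = -7.725e+11

-7.725e+11 J


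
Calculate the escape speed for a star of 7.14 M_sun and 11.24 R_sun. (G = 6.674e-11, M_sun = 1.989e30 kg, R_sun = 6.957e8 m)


M = 7.14 * 1.989e30 kg = 1.420146e+31 kg; R = 11.24 * 6.957e8 m = 7.819668e+09 m. v_esc = sqrt(2GM/R) = sqrt(2 * 6.674e-11 * 1.420146e+31 / 7.819668e+09) = 492357.3654

492357.3654 m/s


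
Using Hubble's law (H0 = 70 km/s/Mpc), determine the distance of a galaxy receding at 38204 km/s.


d = v / H0 = 38204 / 70 = 545.7714

545.7714 Mpc


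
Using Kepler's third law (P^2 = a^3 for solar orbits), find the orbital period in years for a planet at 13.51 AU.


P = a^(3/2) = 13.51^1.5 = 49.6573

49.6573 years


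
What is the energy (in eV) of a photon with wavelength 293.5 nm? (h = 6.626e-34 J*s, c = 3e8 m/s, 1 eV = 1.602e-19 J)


E = hc/lambda = 6.626e-34 * 3e8 / 2.935e-07 = 6.773e-19 J = 4.2277 eV

4.2277 eV


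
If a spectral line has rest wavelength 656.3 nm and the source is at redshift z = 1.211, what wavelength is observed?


lam_obs = lam_emit * (1 + z) = 656.3 * (1 + 1.211) = 1451.0793

1451.0793 nm


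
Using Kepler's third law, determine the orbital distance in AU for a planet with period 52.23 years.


a = P^(2/3) = 52.23^(2/3) = 13.9727

13.9727 AU


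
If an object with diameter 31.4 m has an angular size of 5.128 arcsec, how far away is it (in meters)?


D = size / theta_rad, theta_rad = 5.128 * pi/(180*3600) = 2.486e-05, D = 1.263e+06

1.263e+06 m


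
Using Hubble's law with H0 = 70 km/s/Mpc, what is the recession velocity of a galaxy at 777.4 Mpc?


v = H0 * d = 70 * 777.4 = 54418.0

54418.0 km/s


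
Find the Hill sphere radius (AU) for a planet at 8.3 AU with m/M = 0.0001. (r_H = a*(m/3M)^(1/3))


r_H = a * (m/3M)^(1/3) = 8.3 * (0.0001/3)^(1/3) = 0.2671

0.2671 AU


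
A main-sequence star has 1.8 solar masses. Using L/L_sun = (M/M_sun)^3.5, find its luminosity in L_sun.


L/L_sun = (M/M_sun)^3.5 = 1.8^3.5 = 7.8244

7.8244 L_sun


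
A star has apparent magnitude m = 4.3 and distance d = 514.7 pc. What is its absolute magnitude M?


M = m - 5*log10(d) + 5 = 4.3 - 5*log10(514.7) + 5 = -4.2578

-4.2578


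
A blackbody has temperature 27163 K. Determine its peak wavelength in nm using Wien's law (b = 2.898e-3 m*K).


lam_max = b / T = 2.898e-3 / 27163 = 1.067e-07 m = 106.6892 nm

106.6892 nm


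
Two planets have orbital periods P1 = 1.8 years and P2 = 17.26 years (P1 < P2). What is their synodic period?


1/P_syn = |1/P1 - 1/P2| = |1/1.8 - 1/17.26| => P_syn = 2.0096

2.0096 years


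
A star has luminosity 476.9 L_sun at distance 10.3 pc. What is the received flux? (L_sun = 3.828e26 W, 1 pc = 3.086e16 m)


F = L / (4*pi*d^2) = 1.826e+29 / (4*pi*(3.179e+17)^2) = 1.438e-07

1.438e-07 W/m^2


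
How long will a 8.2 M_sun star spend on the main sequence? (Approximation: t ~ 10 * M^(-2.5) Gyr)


t = 10 * M^(-2.5) = 10 * 8.2^(-2.5) = 0.0519

0.0519 Gyr


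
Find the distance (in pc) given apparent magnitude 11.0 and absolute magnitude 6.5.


d = 10^((m - M + 5)/5) = 10^((11.0 - 6.5 + 5)/5) = 79.4328

79.4328 pc


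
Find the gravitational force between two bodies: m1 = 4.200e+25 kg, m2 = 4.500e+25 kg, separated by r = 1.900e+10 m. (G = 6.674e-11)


F = G*m1*m2/r^2 = 6.674e-11 * 4.200e+25 * 4.500e+25 / (1.900e+10)^2 = 6.674e-11 * 1.890e+51 / 3.610e+20 = 3.494e+20

3.494e+20 N


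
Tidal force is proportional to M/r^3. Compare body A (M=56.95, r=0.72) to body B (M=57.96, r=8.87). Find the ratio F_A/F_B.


Ratio = (M1/r1^3) / (M2/r2^3) = (56.95/0.72^3) / (57.96/8.87^3) = 1837.1251

1837.1251


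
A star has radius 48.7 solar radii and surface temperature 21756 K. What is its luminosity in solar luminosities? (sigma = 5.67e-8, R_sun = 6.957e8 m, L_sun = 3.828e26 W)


R = 48.7 * 6.957e8 m = 3.388059e+10 m. L = 4*pi*R^2*sigma*T^4 = 4*pi*(3.388059e+10)^2 * 5.67e-8 * 21756^4 = 1.832361055e+32 W. L/L_sun = 1.832361055e+32 / 3.828e26 = 478673.2118

478673.2118 L_sun


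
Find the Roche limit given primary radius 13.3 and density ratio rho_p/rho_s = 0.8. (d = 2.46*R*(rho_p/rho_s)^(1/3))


d_Roche = 2.46 * 13.3 * 0.8^(1/3) = 30.3727

30.3727


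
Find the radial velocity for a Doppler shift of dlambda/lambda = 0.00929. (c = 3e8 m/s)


v = (dlambda/lambda) * c = 0.00929 * 3e8 = 2.787e+06

2.787e+06 m/s


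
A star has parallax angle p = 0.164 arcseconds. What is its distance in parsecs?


d = 1/p = 1/0.164 = 6.0976

6.0976 pc


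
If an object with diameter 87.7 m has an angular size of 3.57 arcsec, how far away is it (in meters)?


D = size / theta_rad, theta_rad = 3.57 * pi/(180*3600) = 1.731e-05, D = 5.067e+06

5.067e+06 m


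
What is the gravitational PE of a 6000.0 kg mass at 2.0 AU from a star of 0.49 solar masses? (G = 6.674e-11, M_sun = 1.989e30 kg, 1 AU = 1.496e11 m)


M = 0.49 * 1.989e30 kg = 9.7461e+29 kg; r = 2.0 AU * 1.496e11 m/AU = 2.992e+11 m. U = -GM*m/r = -(6.674e-11 * 9.7461e+29 * 6000.0) / 2.992e+11 = -1.304e+12

-1.304e+12 J


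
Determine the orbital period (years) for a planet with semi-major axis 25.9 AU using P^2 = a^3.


P = a^(3/2) = 25.9^1.5 = 131.8104

131.8104 years


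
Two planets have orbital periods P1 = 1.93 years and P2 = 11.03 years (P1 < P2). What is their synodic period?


1/P_syn = |1/P1 - 1/P2| = |1/1.93 - 1/11.03| => P_syn = 2.3393

2.3393 years


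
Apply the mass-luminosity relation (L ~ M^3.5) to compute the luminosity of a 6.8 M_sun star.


L/L_sun = (M/M_sun)^3.5 = 6.8^3.5 = 819.9383

819.9383 L_sun


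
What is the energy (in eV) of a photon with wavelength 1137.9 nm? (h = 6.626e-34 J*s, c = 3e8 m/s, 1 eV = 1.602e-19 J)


E = hc/lambda = 6.626e-34 * 3e8 / 1.138e-06 = 1.747e-19 J = 1.0905 eV

1.0905 eV


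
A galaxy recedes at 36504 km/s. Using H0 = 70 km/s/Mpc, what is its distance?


d = v / H0 = 36504 / 70 = 521.4857

521.4857 Mpc


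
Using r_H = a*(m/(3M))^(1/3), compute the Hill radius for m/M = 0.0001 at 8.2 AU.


r_H = a * (m/3M)^(1/3) = 8.2 * (0.0001/3)^(1/3) = 0.2639

0.2639 AU


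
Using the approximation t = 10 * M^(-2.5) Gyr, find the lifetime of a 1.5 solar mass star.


t = 10 * M^(-2.5) = 10 * 1.5^(-2.5) = 3.6289

3.6289 Gyr


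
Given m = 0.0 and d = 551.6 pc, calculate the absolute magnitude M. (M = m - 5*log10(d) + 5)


M = m - 5*log10(d) + 5 = 0.0 - 5*log10(551.6) + 5 = -8.7081

-8.7081


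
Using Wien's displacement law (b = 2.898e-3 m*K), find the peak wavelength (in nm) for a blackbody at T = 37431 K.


lam_max = b / T = 2.898e-3 / 37431 = 7.742e-08 m = 77.4225 nm

77.4225 nm


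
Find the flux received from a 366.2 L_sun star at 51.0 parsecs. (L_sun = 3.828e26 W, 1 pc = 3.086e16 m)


F = L / (4*pi*d^2) = 1.402e+29 / (4*pi*(1.574e+18)^2) = 4.503e-09

4.503e-09 W/m^2


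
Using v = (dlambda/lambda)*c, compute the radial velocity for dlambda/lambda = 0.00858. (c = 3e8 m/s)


v = (dlambda/lambda) * c = 0.00858 * 3e8 = 2.574e+06

2.574e+06 m/s


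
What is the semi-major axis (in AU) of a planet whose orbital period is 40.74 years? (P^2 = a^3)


a = P^(2/3) = 40.74^(2/3) = 11.8399

11.8399 AU


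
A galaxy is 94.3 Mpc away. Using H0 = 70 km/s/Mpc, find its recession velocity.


v = H0 * d = 70 * 94.3 = 6601.0

6601.0 km/s


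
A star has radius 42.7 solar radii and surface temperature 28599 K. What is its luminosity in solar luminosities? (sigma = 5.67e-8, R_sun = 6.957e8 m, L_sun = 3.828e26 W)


R = 42.7 * 6.957e8 m = 2.970639e+10 m. L = 4*pi*R^2*sigma*T^4 = 4*pi*(2.970639e+10)^2 * 5.67e-8 * 28599^4 = 4.206259579e+32 W. L/L_sun = 4.206259579e+32 / 3.828e26 = 1.099e+06

1.099e+06 L_sun


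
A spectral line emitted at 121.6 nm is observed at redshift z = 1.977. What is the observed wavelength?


lam_obs = lam_emit * (1 + z) = 121.6 * (1 + 1.977) = 362.0032

362.0032 nm


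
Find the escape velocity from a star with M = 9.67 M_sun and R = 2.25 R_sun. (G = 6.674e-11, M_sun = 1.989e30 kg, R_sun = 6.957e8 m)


M = 9.67 * 1.989e30 kg = 1.923363e+31 kg; R = 2.25 * 6.957e8 m = 1.565325e+09 m. v_esc = sqrt(2GM/R) = sqrt(2 * 6.674e-11 * 1.923363e+31 / 1.565325e+09) = 1.281e+06

1.281e+06 m/s


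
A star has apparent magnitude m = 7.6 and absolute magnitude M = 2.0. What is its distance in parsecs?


d = 10^((m - M + 5)/5) = 10^((7.6 - 2.0 + 5)/5) = 131.8257

131.8257 pc


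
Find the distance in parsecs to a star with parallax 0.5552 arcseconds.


d = 1/p = 1/0.5552 = 1.8012

1.8012 pc


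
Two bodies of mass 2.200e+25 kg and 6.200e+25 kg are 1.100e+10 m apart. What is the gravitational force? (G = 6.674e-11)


F = G*m1*m2/r^2 = 6.674e-11 * 2.200e+25 * 6.200e+25 / (1.100e+10)^2 = 6.674e-11 * 1.364e+51 / 1.210e+20 = 7.523e+20

7.523e+20 N


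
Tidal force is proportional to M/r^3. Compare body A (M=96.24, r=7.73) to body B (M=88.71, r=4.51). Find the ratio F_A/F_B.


Ratio = (M1/r1^3) / (M2/r2^3) = (96.24/7.73^3) / (88.71/4.51^3) = 0.2155

0.2155


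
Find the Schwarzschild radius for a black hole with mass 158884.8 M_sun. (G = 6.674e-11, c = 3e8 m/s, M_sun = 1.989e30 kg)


M = 158884.8 * 1.989e30 kg = 3.160218672e+35 kg. rs = 2GM/c^2 = 2 * 6.674e-11 * 3.160218672e+35 / (3e8)^2 = 4.687e+08

4.687e+08 m


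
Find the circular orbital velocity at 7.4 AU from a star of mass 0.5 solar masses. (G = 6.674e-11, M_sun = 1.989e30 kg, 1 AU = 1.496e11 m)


v = sqrt(GM/r) = sqrt(6.674e-11 * 9.945e+29 / 1.107e+12) = 7743.0816

7743.0816 m/s


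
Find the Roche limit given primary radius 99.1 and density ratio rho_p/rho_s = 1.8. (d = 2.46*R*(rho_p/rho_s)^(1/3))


d_Roche = 2.46 * 99.1 * 1.8^(1/3) = 296.5511

296.5511


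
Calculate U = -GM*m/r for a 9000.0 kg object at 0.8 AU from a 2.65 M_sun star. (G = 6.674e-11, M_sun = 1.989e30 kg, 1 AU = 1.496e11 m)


M = 2.65 * 1.989e30 kg = 5.27085e+30 kg; r = 0.8 AU * 1.496e11 m/AU = 1.1968e+11 m. U = -GM*m/r = -(6.674e-11 * 5.27085e+30 * 9000.0) / 1.1968e+11 = -2.645e+13

-2.645e+13 J


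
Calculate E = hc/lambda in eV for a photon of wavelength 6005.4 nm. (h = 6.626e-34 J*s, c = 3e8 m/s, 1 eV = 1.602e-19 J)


E = hc/lambda = 6.626e-34 * 3e8 / 6.005e-06 = 3.310e-20 J = 0.2066 eV

0.2066 eV


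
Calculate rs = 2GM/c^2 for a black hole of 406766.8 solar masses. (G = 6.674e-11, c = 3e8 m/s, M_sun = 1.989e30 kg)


M = 406766.8 * 1.989e30 kg = 8.090591652e+35 kg. rs = 2GM/c^2 = 2 * 6.674e-11 * 8.090591652e+35 / (3e8)^2 = 1.200e+09

1.200e+09 m


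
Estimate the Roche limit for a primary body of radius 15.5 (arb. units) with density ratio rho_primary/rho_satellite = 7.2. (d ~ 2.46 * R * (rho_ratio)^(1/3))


d_Roche = 2.46 * 15.5 * 7.2^(1/3) = 73.6282

73.6282


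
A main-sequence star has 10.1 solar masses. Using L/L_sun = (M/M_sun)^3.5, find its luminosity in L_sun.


L/L_sun = (M/M_sun)^3.5 = 10.1^3.5 = 3274.3478

3274.3478 L_sun


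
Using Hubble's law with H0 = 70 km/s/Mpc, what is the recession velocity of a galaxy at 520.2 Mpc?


v = H0 * d = 70 * 520.2 = 36414.0

36414.0 km/s


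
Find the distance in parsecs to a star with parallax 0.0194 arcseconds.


d = 1/p = 1/0.0194 = 51.5464

51.5464 pc


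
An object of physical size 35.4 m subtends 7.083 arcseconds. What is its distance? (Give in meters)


D = size / theta_rad, theta_rad = 7.083 * pi/(180*3600) = 3.434e-05, D = 1.031e+06

1.031e+06 m


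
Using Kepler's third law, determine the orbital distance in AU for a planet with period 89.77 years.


a = P^(2/3) = 89.77^(2/3) = 20.0488

20.0488 AU


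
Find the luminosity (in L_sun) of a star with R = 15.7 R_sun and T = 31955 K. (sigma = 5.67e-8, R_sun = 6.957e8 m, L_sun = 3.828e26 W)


R = 15.7 * 6.957e8 m = 1.092249e+10 m. L = 4*pi*R^2*sigma*T^4 = 4*pi*(1.092249e+10)^2 * 5.67e-8 * 31955^4 = 8.86321985e+31 W. L/L_sun = 8.86321985e+31 / 3.828e26 = 231536.5687

231536.5687 L_sun


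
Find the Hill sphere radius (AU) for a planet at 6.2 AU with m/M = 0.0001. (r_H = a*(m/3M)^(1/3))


r_H = a * (m/3M)^(1/3) = 6.2 * (0.0001/3)^(1/3) = 0.1995

0.1995 AU


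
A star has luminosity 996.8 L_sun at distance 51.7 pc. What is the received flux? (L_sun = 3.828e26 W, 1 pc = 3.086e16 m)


F = L / (4*pi*d^2) = 3.816e+29 / (4*pi*(1.595e+18)^2) = 1.193e-08

1.193e-08 W/m^2


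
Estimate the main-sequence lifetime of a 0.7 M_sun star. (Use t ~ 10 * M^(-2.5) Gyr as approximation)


t = 10 * M^(-2.5) = 10 * 0.7^(-2.5) = 24.3924

24.3924 Gyr


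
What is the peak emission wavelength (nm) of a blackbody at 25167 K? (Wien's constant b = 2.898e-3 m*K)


lam_max = b / T = 2.898e-3 / 25167 = 1.152e-07 m = 115.1508 nm

115.1508 nm


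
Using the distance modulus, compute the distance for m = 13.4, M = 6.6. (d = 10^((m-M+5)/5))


d = 10^((m - M + 5)/5) = 10^((13.4 - 6.6 + 5)/5) = 229.0868

229.0868 pc


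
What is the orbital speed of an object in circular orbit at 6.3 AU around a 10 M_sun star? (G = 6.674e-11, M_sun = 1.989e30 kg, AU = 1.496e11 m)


v = sqrt(GM/r) = sqrt(6.674e-11 * 1.989e+31 / 9.425e+11) = 37529.642

37529.642 m/s


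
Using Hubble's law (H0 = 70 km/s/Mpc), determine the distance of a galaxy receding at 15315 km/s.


d = v / H0 = 15315 / 70 = 218.7857

218.7857 Mpc


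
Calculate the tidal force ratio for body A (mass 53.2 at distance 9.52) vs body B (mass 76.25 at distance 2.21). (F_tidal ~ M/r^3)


Ratio = (M1/r1^3) / (M2/r2^3) = (53.2/9.52^3) / (76.25/2.21^3) = 0.0087

0.0087


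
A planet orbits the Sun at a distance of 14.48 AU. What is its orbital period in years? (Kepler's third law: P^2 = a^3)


P = a^(3/2) = 14.48^1.5 = 55.1002

55.1002 years


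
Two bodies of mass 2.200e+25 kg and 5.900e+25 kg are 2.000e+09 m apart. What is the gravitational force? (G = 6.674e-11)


F = G*m1*m2/r^2 = 6.674e-11 * 2.200e+25 * 5.900e+25 / (2.000e+09)^2 = 6.674e-11 * 1.298e+51 / 4.000e+18 = 2.166e+22

2.166e+22 N


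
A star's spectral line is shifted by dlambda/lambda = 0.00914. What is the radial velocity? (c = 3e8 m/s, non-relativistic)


v = (dlambda/lambda) * c = 0.00914 * 3e8 = 2.742e+06

2.742e+06 m/s


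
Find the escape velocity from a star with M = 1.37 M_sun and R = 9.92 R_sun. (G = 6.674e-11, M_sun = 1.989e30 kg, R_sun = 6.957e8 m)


M = 1.37 * 1.989e30 kg = 2.72493e+30 kg; R = 9.92 * 6.957e8 m = 6.901344e+09 m. v_esc = sqrt(2GM/R) = sqrt(2 * 6.674e-11 * 2.72493e+30 / 6.901344e+09) = 229572.0098

229572.0098 m/s


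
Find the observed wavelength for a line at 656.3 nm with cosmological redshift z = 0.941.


lam_obs = lam_emit * (1 + z) = 656.3 * (1 + 0.941) = 1273.8783

1273.8783 nm


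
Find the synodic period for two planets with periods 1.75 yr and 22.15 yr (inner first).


1/P_syn = |1/P1 - 1/P2| = |1/1.75 - 1/22.15| => P_syn = 1.9001

1.9001 years


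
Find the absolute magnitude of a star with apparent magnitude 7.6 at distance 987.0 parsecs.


M = m - 5*log10(d) + 5 = 7.6 - 5*log10(987.0) + 5 = -2.3716

-2.3716


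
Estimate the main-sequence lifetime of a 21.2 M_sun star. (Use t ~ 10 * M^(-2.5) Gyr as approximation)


t = 10 * M^(-2.5) = 10 * 21.2^(-2.5) = 0.0048

0.0048 Gyr


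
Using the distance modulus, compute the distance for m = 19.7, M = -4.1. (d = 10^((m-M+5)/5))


d = 10^((m - M + 5)/5) = 10^((19.7 - -4.1 + 5)/5) = 575439.9373

575439.9373 pc


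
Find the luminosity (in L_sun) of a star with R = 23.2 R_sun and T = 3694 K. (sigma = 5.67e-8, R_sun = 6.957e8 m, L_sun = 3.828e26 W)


R = 23.2 * 6.957e8 m = 1.614024e+10 m. L = 4*pi*R^2*sigma*T^4 = 4*pi*(1.614024e+10)^2 * 5.67e-8 * 3694^4 = 3.456212717e+28 W. L/L_sun = 3.456212717e+28 / 3.828e26 = 90.2877

90.2877 L_sun


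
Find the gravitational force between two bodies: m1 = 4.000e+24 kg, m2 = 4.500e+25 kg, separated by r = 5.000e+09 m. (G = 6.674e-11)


F = G*m1*m2/r^2 = 6.674e-11 * 4.000e+24 * 4.500e+25 / (5.000e+09)^2 = 6.674e-11 * 1.800e+50 / 2.500e+19 = 4.805e+20

4.805e+20 N


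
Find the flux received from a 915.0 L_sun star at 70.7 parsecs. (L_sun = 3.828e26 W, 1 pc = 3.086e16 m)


F = L / (4*pi*d^2) = 3.503e+29 / (4*pi*(2.182e+18)^2) = 5.855e-09

5.855e-09 W/m^2


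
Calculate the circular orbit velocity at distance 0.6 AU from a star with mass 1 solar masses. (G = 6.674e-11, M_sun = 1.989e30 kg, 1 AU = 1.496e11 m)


v = sqrt(GM/r) = sqrt(6.674e-11 * 1.989e+30 / 8.976e+10) = 38456.4393

38456.4393 m/s


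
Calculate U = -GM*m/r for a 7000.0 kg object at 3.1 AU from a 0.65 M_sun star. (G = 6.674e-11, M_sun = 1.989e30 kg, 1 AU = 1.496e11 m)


M = 0.65 * 1.989e30 kg = 1.29285e+30 kg; r = 3.1 AU * 1.496e11 m/AU = 4.6376e+11 m. U = -GM*m/r = -(6.674e-11 * 1.29285e+30 * 7000.0) / 4.6376e+11 = -1.302e+12

-1.302e+12 J


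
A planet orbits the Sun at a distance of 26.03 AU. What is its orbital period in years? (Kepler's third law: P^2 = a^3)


P = a^(3/2) = 26.03^1.5 = 132.804

132.804 years


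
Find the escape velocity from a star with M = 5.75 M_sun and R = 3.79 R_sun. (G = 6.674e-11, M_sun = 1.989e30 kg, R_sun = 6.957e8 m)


M = 5.75 * 1.989e30 kg = 1.143675e+31 kg; R = 3.79 * 6.957e8 m = 2.636703e+09 m. v_esc = sqrt(2GM/R) = sqrt(2 * 6.674e-11 * 1.143675e+31 / 2.636703e+09) = 760902.1412

760902.1412 m/s


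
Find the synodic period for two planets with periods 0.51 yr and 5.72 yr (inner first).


1/P_syn = |1/P1 - 1/P2| = |1/0.51 - 1/5.72| => P_syn = 0.5599

0.5599 years


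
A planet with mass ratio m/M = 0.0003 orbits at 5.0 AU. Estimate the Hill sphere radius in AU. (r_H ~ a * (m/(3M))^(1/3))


r_H = a * (m/3M)^(1/3) = 5.0 * (0.0003/3)^(1/3) = 0.2321

0.2321 AU


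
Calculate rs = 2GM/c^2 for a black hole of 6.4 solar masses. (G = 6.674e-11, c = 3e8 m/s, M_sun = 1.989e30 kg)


M = 6.4 * 1.989e30 kg = 1.27296e+31 kg. rs = 2GM/c^2 = 2 * 6.674e-11 * 1.27296e+31 / (3e8)^2 = 18879.4112

18879.4112 m


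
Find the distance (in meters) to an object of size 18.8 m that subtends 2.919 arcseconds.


D = size / theta_rad, theta_rad = 2.919 * pi/(180*3600) = 1.415e-05, D = 1.328e+06

1.328e+06 m


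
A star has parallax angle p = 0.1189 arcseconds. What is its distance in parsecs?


d = 1/p = 1/0.1189 = 8.4104

8.4104 pc


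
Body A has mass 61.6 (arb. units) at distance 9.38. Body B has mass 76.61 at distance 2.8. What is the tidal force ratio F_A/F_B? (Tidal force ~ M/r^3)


Ratio = (M1/r1^3) / (M2/r2^3) = (61.6/9.38^3) / (76.61/2.8^3) = 0.0214

0.0214


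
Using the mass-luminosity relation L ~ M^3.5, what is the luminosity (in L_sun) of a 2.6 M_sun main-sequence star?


L/L_sun = (M/M_sun)^3.5 = 2.6^3.5 = 28.3404

28.3404 L_sun


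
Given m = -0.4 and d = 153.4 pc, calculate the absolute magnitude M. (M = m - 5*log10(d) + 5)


M = m - 5*log10(d) + 5 = -0.4 - 5*log10(153.4) + 5 = -6.3291

-6.3291


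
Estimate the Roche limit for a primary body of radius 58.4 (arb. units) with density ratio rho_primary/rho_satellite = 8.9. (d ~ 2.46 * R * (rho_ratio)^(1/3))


d_Roche = 2.46 * 58.4 * 8.9^(1/3) = 297.7222

297.7222


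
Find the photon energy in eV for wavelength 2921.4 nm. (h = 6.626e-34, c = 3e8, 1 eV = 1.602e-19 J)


E = hc/lambda = 6.626e-34 * 3e8 / 2.921e-06 = 6.804e-20 J = 0.4247 eV

0.4247 eV


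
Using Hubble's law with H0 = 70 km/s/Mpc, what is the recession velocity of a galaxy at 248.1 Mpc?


v = H0 * d = 70 * 248.1 = 17367.0

17367.0 km/s


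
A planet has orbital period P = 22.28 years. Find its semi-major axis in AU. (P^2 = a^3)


a = P^(2/3) = 22.28^(2/3) = 7.9179

7.9179 AU


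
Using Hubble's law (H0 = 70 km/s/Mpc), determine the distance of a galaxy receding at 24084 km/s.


d = v / H0 = 24084 / 70 = 344.0571

344.0571 Mpc


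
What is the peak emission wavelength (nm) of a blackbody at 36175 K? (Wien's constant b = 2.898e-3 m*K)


lam_max = b / T = 2.898e-3 / 36175 = 8.011e-08 m = 80.1106 nm

80.1106 nm


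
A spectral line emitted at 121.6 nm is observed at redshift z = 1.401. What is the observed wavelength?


lam_obs = lam_emit * (1 + z) = 121.6 * (1 + 1.401) = 291.9616

291.9616 nm


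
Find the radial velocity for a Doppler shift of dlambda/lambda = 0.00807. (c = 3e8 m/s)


v = (dlambda/lambda) * c = 0.00807 * 3e8 = 2.421e+06

2.421e+06 m/s


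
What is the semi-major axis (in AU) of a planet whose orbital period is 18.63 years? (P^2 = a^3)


a = P^(2/3) = 18.63^(2/3) = 7.0276

7.0276 AU


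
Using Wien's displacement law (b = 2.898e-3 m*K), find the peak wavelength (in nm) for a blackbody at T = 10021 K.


lam_max = b / T = 2.898e-3 / 10021 = 2.892e-07 m = 289.1927 nm

289.1927 nm


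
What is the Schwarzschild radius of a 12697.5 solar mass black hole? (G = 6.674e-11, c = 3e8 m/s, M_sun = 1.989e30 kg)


M = 12697.5 * 1.989e30 kg = 2.52553275e+34 kg. rs = 2GM/c^2 = 2 * 6.674e-11 * 2.52553275e+34 / (3e8)^2 = 3.746e+07

3.746e+07 m


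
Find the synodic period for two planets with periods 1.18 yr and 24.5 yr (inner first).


1/P_syn = |1/P1 - 1/P2| = |1/1.18 - 1/24.5| => P_syn = 1.2397

1.2397 years


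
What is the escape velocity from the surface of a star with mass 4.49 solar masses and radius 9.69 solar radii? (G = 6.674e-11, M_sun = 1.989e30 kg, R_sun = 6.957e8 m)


M = 4.49 * 1.989e30 kg = 8.93061e+30 kg; R = 9.69 * 6.957e8 m = 6.741333e+09 m. v_esc = sqrt(2GM/R) = sqrt(2 * 6.674e-11 * 8.93061e+30 / 6.741333e+09) = 420509.4605

420509.4605 m/s


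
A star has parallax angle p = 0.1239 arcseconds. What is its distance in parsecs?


d = 1/p = 1/0.1239 = 8.071

8.071 pc


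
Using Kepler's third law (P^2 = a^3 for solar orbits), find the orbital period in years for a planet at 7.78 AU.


P = a^(3/2) = 7.78^1.5 = 21.7005

21.7005 years


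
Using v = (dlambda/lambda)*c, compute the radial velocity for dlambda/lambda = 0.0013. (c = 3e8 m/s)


v = (dlambda/lambda) * c = 0.0013 * 3e8 = 390000.0

390000.0 m/s


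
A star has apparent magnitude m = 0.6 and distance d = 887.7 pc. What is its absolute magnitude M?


M = m - 5*log10(d) + 5 = 0.6 - 5*log10(887.7) + 5 = -9.1413

-9.1413


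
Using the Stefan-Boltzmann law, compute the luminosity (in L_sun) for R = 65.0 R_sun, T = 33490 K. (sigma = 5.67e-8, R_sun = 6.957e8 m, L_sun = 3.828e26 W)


R = 65.0 * 6.957e8 m = 4.52205e+10 m. L = 4*pi*R^2*sigma*T^4 = 4*pi*(4.52205e+10)^2 * 5.67e-8 * 33490^4 = 1.832838644e+33 W. L/L_sun = 1.832838644e+33 / 3.828e26 = 4.788e+06

4.788e+06 L_sun


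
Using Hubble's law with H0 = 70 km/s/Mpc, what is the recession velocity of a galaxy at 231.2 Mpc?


v = H0 * d = 70 * 231.2 = 16184.0

16184.0 km/s


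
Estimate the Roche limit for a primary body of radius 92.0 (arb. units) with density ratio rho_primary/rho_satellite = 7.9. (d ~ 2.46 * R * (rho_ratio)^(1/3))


d_Roche = 2.46 * 92.0 * 7.9^(1/3) = 450.7461

450.7461


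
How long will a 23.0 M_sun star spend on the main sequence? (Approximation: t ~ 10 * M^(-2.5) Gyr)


t = 10 * M^(-2.5) = 10 * 23.0^(-2.5) = 0.0039

0.0039 Gyr


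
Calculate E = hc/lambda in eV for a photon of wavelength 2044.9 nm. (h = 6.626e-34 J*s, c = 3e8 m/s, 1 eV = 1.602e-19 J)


E = hc/lambda = 6.626e-34 * 3e8 / 2.045e-06 = 9.721e-20 J = 0.6068 eV

0.6068 eV


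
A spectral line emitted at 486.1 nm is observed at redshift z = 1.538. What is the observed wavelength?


lam_obs = lam_emit * (1 + z) = 486.1 * (1 + 1.538) = 1233.7218

1233.7218 nm


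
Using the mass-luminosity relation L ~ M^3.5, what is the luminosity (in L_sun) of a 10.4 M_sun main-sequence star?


L/L_sun = (M/M_sun)^3.5 = 10.4^3.5 = 3627.5774

3627.5774 L_sun


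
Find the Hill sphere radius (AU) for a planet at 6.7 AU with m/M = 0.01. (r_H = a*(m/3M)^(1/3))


r_H = a * (m/3M)^(1/3) = 6.7 * (0.01/3)^(1/3) = 1.0008

1.0008 AU


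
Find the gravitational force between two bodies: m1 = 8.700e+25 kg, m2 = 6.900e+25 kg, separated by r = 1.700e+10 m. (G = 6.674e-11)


F = G*m1*m2/r^2 = 6.674e-11 * 8.700e+25 * 6.900e+25 / (1.700e+10)^2 = 6.674e-11 * 6.003e+51 / 2.890e+20 = 1.386e+21

1.386e+21 N


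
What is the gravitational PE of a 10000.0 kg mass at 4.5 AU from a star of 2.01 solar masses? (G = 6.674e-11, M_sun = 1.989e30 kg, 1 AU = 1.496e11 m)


M = 2.01 * 1.989e30 kg = 3.99789e+30 kg; r = 4.5 AU * 1.496e11 m/AU = 6.732e+11 m. U = -GM*m/r = -(6.674e-11 * 3.99789e+30 * 10000.0) / 6.732e+11 = -3.963e+12

-3.963e+12 J


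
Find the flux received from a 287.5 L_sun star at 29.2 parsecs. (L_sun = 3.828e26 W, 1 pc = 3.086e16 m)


F = L / (4*pi*d^2) = 1.101e+29 / (4*pi*(9.011e+17)^2) = 1.079e-08

1.079e-08 W/m^2


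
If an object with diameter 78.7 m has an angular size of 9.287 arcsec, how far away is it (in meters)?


D = size / theta_rad, theta_rad = 9.287 * pi/(180*3600) = 4.502e-05, D = 1.748e+06

1.748e+06 m


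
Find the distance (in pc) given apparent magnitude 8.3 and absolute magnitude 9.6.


d = 10^((m - M + 5)/5) = 10^((8.3 - 9.6 + 5)/5) = 5.4954

5.4954 pc


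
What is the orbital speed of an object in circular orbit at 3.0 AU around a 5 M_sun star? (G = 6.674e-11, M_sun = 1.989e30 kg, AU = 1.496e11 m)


v = sqrt(GM/r) = sqrt(6.674e-11 * 9.945e+30 / 4.488e+11) = 38456.4393

38456.4393 m/s


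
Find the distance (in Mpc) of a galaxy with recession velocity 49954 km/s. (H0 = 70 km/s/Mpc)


d = v / H0 = 49954 / 70 = 713.6286

713.6286 Mpc


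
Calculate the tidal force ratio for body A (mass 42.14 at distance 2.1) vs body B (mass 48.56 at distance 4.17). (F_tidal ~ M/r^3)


Ratio = (M1/r1^3) / (M2/r2^3) = (42.14/2.1^3) / (48.56/4.17^3) = 6.7946

6.7946


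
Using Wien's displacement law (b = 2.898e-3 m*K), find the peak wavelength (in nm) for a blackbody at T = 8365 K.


lam_max = b / T = 2.898e-3 / 8365 = 3.464e-07 m = 346.4435 nm

346.4435 nm


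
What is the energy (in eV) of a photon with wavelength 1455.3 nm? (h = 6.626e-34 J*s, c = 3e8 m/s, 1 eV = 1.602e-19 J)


E = hc/lambda = 6.626e-34 * 3e8 / 1.455e-06 = 1.366e-19 J = 0.8526 eV

0.8526 eV


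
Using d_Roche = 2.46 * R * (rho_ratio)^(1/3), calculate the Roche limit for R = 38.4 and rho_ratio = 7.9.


d_Roche = 2.46 * 38.4 * 7.9^(1/3) = 188.1375

188.1375


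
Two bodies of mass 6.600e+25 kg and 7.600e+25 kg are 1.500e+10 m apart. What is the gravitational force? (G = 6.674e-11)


F = G*m1*m2/r^2 = 6.674e-11 * 6.600e+25 * 7.600e+25 / (1.500e+10)^2 = 6.674e-11 * 5.016e+51 / 2.250e+20 = 1.488e+21

1.488e+21 N


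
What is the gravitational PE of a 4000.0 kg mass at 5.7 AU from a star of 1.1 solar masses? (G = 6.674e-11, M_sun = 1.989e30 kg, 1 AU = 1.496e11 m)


M = 1.1 * 1.989e30 kg = 2.1879e+30 kg; r = 5.7 AU * 1.496e11 m/AU = 8.5272e+11 m. U = -GM*m/r = -(6.674e-11 * 2.1879e+30 * 4000.0) / 8.5272e+11 = -6.850e+11

-6.850e+11 J
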